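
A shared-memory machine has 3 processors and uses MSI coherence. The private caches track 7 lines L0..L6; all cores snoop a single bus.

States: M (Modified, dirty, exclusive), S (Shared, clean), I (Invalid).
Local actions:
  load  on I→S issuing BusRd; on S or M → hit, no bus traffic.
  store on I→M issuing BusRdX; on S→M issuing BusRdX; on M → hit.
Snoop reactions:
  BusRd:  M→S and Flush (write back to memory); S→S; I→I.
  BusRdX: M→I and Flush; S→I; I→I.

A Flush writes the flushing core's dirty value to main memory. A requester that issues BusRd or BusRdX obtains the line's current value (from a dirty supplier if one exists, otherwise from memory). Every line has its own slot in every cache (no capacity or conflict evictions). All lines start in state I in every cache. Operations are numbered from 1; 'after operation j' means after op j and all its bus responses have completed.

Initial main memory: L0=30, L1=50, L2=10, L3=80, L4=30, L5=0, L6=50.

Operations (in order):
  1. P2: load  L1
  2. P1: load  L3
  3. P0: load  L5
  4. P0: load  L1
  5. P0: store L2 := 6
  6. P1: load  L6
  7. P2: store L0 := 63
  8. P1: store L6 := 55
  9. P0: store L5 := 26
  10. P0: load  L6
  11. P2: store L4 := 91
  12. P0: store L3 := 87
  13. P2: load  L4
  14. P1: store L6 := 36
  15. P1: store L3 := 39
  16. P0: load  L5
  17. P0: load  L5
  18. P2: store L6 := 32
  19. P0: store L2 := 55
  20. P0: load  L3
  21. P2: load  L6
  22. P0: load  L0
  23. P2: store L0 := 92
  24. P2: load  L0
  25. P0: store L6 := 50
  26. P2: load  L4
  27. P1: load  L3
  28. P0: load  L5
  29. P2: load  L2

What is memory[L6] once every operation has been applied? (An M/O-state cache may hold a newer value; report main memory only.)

memory[L6] = 32

  op1 P2: load  L1 → I/I/S on L1; bus BusRd; mem=50
  op2 P1: load  L3 → I/S/I on L3; bus BusRd; mem=80
  op3 P0: load  L5 → S/I/I on L5; bus BusRd; mem=0
  op4 P0: load  L1 → S/I/S on L1; bus BusRd; mem=50
  op5 P0: store L2 := 6 → M/I/I on L2; bus BusRdX; mem=10
  op6 P1: load  L6 → I/S/I on L6; bus BusRd; mem=50
  op7 P2: store L0 := 63 → I/I/M on L0; bus BusRdX; mem=30
  op8 P1: store L6 := 55 → I/M/I on L6; bus BusRdX; mem=50
  op9 P0: store L5 := 26 → M/I/I on L5; bus BusRdX; mem=0
  op10 P0: load  L6 → S/S/I on L6; bus BusRd Flush; mem=55
  op11 P2: store L4 := 91 → I/I/M on L4; bus BusRdX; mem=30
  op12 P0: store L3 := 87 → M/I/I on L3; bus BusRdX; mem=80
  op13 P2: load  L4 → I/I/M on L4; bus (none); mem=30
  op14 P1: store L6 := 36 → I/M/I on L6; bus BusRdX; mem=55
  op15 P1: store L3 := 39 → I/M/I on L3; bus BusRdX Flush; mem=87
  op16 P0: load  L5 → M/I/I on L5; bus (none); mem=0
  op17 P0: load  L5 → M/I/I on L5; bus (none); mem=0
  op18 P2: store L6 := 32 → I/I/M on L6; bus BusRdX Flush; mem=36
  op19 P0: store L2 := 55 → M/I/I on L2; bus (none); mem=10
  op20 P0: load  L3 → S/S/I on L3; bus BusRd Flush; mem=39
  op21 P2: load  L6 → I/I/M on L6; bus (none); mem=36
  op22 P0: load  L0 → S/I/S on L0; bus BusRd Flush; mem=63
  op23 P2: store L0 := 92 → I/I/M on L0; bus BusRdX; mem=63
  op24 P2: load  L0 → I/I/M on L0; bus (none); mem=63
  op25 P0: store L6 := 50 → M/I/I on L6; bus BusRdX Flush; mem=32
  op26 P2: load  L4 → I/I/M on L4; bus (none); mem=30
  op27 P1: load  L3 → S/S/I on L3; bus (none); mem=39
  op28 P0: load  L5 → M/I/I on L5; bus (none); mem=0
  op29 P2: load  L2 → S/I/S on L2; bus BusRd Flush; mem=55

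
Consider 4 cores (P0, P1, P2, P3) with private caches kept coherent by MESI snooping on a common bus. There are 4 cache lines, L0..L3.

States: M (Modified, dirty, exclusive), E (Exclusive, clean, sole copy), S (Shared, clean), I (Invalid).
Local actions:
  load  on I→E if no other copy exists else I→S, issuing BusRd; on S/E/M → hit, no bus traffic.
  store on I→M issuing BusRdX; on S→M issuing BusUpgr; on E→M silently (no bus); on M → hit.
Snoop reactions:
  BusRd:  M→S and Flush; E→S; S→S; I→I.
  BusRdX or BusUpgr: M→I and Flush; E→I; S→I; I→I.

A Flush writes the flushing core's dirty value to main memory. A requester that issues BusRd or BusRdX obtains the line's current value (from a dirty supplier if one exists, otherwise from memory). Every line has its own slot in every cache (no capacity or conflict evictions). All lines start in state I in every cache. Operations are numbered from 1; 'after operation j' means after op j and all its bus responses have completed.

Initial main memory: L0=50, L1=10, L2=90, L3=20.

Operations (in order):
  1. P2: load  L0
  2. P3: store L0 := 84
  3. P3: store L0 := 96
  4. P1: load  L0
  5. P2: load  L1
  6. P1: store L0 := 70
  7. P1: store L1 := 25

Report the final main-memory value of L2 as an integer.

1. P2: load  L0  bus=[BusRd]  L0: P0=I P1=I P2=E P3=I  mem[L0]=50
2. P3: store L0 := 84  bus=[BusRdX]  L0: P0=I P1=I P2=I P3=M  mem[L0]=50
3. P3: store L0 := 96  bus=[-]  L0: P0=I P1=I P2=I P3=M  mem[L0]=50
4. P1: load  L0  bus=[BusRd,Flush]  L0: P0=I P1=S P2=I P3=S  mem[L0]=96
5. P2: load  L1  bus=[BusRd]  L1: P0=I P1=I P2=E P3=I  mem[L1]=10
6. P1: store L0 := 70  bus=[BusUpgr]  L0: P0=I P1=M P2=I P3=I  mem[L0]=96
7. P1: store L1 := 25  bus=[BusRdX]  L1: P0=I P1=M P2=I P3=I  mem[L1]=10

memory[L2] = 90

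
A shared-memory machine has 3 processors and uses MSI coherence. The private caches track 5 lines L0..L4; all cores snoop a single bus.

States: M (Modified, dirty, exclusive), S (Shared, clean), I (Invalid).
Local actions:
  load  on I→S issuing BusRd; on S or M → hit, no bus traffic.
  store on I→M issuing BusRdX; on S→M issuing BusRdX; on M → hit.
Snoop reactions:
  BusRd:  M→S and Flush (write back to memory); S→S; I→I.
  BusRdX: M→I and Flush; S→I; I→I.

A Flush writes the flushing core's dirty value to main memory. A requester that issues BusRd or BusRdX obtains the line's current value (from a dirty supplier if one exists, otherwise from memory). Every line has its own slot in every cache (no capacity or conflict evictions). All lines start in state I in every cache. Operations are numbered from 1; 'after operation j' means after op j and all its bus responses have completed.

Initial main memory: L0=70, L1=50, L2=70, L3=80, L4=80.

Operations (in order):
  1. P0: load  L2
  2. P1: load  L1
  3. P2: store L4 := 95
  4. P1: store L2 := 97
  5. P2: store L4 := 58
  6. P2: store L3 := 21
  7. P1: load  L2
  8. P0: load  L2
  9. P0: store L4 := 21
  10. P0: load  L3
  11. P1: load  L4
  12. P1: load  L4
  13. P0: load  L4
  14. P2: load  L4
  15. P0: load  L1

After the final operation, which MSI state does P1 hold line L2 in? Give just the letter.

step 1: P0: load  L2  ⟶  SII  (L2)  txn=BusRd  M[L2]=70
step 2: P1: load  L1  ⟶  ISI  (L1)  txn=BusRd  M[L1]=50
step 3: P2: store L4 := 95  ⟶  IIM  (L4)  txn=BusRdX  M[L4]=80
step 4: P1: store L2 := 97  ⟶  IMI  (L2)  txn=BusRdX  M[L2]=70
step 5: P2: store L4 := 58  ⟶  IIM  (L4)  txn=∅  M[L4]=80
step 6: P2: store L3 := 21  ⟶  IIM  (L3)  txn=BusRdX  M[L3]=80
step 7: P1: load  L2  ⟶  IMI  (L2)  txn=∅  M[L2]=70
step 8: P0: load  L2  ⟶  SSI  (L2)  txn=BusRd+Flush  M[L2]=97
step 9: P0: store L4 := 21  ⟶  MII  (L4)  txn=BusRdX+Flush  M[L4]=58
step 10: P0: load  L3  ⟶  SIS  (L3)  txn=BusRd+Flush  M[L3]=21
step 11: P1: load  L4  ⟶  SSI  (L4)  txn=BusRd+Flush  M[L4]=21
step 12: P1: load  L4  ⟶  SSI  (L4)  txn=∅  M[L4]=21
step 13: P0: load  L4  ⟶  SSI  (L4)  txn=∅  M[L4]=21
step 14: P2: load  L4  ⟶  SSS  (L4)  txn=BusRd  M[L4]=21
step 15: P0: load  L1  ⟶  SSI  (L1)  txn=BusRd  M[L1]=50

state = S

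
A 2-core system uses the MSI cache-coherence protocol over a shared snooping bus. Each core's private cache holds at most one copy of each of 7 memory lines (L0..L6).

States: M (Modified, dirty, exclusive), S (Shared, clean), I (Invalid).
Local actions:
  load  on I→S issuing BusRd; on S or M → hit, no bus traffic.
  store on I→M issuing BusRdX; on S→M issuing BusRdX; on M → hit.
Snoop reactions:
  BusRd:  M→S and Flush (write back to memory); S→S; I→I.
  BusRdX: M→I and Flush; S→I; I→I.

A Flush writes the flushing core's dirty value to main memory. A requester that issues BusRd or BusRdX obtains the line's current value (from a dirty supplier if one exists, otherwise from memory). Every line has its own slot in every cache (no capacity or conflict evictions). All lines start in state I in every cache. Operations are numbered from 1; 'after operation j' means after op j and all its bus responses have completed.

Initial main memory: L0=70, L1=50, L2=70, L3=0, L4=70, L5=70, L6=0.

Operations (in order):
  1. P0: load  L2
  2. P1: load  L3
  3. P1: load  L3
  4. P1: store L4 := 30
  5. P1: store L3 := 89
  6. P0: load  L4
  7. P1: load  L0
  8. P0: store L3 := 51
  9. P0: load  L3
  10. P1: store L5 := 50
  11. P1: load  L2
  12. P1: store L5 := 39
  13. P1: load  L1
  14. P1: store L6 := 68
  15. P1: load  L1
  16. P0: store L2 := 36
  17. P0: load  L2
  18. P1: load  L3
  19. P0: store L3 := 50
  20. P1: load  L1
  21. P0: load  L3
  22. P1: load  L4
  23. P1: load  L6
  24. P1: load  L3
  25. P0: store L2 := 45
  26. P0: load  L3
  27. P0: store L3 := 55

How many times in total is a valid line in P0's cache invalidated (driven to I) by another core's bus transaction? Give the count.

invalidations = 0

step 1: P0: load  L2  ⟶  SI  (L2)  txn=BusRd  M[L2]=70
step 2: P1: load  L3  ⟶  IS  (L3)  txn=BusRd  M[L3]=0
step 3: P1: load  L3  ⟶  IS  (L3)  txn=∅  M[L3]=0
step 4: P1: store L4 := 30  ⟶  IM  (L4)  txn=BusRdX  M[L4]=70
step 5: P1: store L3 := 89  ⟶  IM  (L3)  txn=BusRdX  M[L3]=0
step 6: P0: load  L4  ⟶  SS  (L4)  txn=BusRd+Flush  M[L4]=30
step 7: P1: load  L0  ⟶  IS  (L0)  txn=BusRd  M[L0]=70
step 8: P0: store L3 := 51  ⟶  MI  (L3)  txn=BusRdX+Flush  M[L3]=89
step 9: P0: load  L3  ⟶  MI  (L3)  txn=∅  M[L3]=89
step 10: P1: store L5 := 50  ⟶  IM  (L5)  txn=BusRdX  M[L5]=70
step 11: P1: load  L2  ⟶  SS  (L2)  txn=BusRd  M[L2]=70
step 12: P1: store L5 := 39  ⟶  IM  (L5)  txn=∅  M[L5]=70
step 13: P1: load  L1  ⟶  IS  (L1)  txn=BusRd  M[L1]=50
step 14: P1: store L6 := 68  ⟶  IM  (L6)  txn=BusRdX  M[L6]=0
step 15: P1: load  L1  ⟶  IS  (L1)  txn=∅  M[L1]=50
step 16: P0: store L2 := 36  ⟶  MI  (L2)  txn=BusRdX  M[L2]=70
step 17: P0: load  L2  ⟶  MI  (L2)  txn=∅  M[L2]=70
step 18: P1: load  L3  ⟶  SS  (L3)  txn=BusRd+Flush  M[L3]=51
step 19: P0: store L3 := 50  ⟶  MI  (L3)  txn=BusRdX  M[L3]=51
step 20: P1: load  L1  ⟶  IS  (L1)  txn=∅  M[L1]=50
step 21: P0: load  L3  ⟶  MI  (L3)  txn=∅  M[L3]=51
step 22: P1: load  L4  ⟶  SS  (L4)  txn=∅  M[L4]=30
step 23: P1: load  L6  ⟶  IM  (L6)  txn=∅  M[L6]=0
step 24: P1: load  L3  ⟶  SS  (L3)  txn=BusRd+Flush  M[L3]=50
step 25: P0: store L2 := 45  ⟶  MI  (L2)  txn=∅  M[L2]=70
step 26: P0: load  L3  ⟶  SS  (L3)  txn=∅  M[L3]=50
step 27: P0: store L3 := 55  ⟶  MI  (L3)  txn=BusRdX  M[L3]=50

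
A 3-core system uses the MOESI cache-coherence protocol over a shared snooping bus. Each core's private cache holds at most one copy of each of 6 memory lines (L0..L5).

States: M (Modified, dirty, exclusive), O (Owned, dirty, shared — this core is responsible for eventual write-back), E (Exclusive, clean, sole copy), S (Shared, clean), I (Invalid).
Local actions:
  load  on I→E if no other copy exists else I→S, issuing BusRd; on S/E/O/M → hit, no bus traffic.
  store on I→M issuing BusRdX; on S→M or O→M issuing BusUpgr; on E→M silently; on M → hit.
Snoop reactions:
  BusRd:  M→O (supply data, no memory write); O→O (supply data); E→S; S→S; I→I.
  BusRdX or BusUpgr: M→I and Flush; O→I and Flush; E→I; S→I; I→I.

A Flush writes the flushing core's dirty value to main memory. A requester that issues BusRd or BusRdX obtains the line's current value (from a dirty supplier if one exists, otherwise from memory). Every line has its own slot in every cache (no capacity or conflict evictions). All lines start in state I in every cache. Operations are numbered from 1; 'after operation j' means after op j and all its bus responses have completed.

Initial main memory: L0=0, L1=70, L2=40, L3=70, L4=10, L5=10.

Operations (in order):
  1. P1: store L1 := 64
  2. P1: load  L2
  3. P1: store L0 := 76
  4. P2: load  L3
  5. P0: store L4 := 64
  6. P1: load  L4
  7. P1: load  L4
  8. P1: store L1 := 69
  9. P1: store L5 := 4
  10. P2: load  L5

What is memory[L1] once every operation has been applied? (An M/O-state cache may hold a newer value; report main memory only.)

memory[L1] = 70

  op1 P1: store L1 := 64 → I/M/I on L1; bus BusRdX; mem=70
  op2 P1: load  L2 → I/E/I on L2; bus BusRd; mem=40
  op3 P1: store L0 := 76 → I/M/I on L0; bus BusRdX; mem=0
  op4 P2: load  L3 → I/I/E on L3; bus BusRd; mem=70
  op5 P0: store L4 := 64 → M/I/I on L4; bus BusRdX; mem=10
  op6 P1: load  L4 → O/S/I on L4; bus BusRd; mem=10
  op7 P1: load  L4 → O/S/I on L4; bus (none); mem=10
  op8 P1: store L1 := 69 → I/M/I on L1; bus (none); mem=70
  op9 P1: store L5 := 4 → I/M/I on L5; bus BusRdX; mem=10
  op10 P2: load  L5 → I/O/S on L5; bus BusRd; mem=10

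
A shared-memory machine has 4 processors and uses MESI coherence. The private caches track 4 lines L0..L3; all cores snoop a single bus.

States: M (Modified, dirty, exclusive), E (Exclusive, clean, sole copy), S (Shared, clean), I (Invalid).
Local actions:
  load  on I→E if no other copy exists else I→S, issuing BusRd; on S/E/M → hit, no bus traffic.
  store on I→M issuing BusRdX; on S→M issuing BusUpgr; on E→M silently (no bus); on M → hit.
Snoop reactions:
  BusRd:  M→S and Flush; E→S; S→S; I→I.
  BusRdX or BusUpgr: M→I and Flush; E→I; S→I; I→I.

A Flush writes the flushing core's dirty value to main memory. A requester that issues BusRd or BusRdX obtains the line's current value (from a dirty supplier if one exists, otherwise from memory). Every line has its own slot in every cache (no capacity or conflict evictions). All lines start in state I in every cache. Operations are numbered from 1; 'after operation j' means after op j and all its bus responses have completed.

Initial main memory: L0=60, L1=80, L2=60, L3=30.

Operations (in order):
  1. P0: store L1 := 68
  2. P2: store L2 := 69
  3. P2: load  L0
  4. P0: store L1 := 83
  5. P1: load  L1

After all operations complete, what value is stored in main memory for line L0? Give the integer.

memory[L0] = 60

step 1: P0: store L1 := 68  ⟶  MIII  (L1)  txn=BusRdX  M[L1]=80
step 2: P2: store L2 := 69  ⟶  IIMI  (L2)  txn=BusRdX  M[L2]=60
step 3: P2: load  L0  ⟶  IIEI  (L0)  txn=BusRd  M[L0]=60
step 4: P0: store L1 := 83  ⟶  MIII  (L1)  txn=∅  M[L1]=80
step 5: P1: load  L1  ⟶  SSII  (L1)  txn=BusRd+Flush  M[L1]=83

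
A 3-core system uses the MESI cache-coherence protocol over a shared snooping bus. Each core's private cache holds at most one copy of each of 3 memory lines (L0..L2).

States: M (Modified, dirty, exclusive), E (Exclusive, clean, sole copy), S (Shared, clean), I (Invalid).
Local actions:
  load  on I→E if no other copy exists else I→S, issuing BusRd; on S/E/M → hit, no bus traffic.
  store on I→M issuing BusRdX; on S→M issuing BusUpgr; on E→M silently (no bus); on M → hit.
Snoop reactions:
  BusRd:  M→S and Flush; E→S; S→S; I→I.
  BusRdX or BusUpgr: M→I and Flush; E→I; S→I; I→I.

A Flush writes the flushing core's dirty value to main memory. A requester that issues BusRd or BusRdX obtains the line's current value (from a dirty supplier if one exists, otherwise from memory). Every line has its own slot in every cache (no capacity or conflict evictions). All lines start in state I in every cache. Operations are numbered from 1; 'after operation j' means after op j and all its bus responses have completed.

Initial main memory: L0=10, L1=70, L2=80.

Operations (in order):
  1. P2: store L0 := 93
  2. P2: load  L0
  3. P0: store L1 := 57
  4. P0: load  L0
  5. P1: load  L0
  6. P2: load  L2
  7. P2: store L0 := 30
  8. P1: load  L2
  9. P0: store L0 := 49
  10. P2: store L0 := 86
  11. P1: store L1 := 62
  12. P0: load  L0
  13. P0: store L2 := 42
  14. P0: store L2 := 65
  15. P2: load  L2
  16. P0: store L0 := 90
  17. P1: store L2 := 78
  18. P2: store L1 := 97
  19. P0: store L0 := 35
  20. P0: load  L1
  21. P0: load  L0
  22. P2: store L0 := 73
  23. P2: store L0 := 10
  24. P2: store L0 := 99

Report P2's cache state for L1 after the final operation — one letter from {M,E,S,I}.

[1] P2: store L0 := 93 | P0:I, P1:I, P2:M(93) | bus: BusRdX
[2] P2: load  L0 | P0:I, P1:I, P2:M(93) | bus: none
[3] P0: store L1 := 57 | P0:M(57), P1:I, P2:I | bus: BusRdX
[4] P0: load  L0 | P0:S(93), P1:I, P2:S(93) | bus: BusRd,Flush
[5] P1: load  L0 | P0:S(93), P1:S(93), P2:S(93) | bus: BusRd
[6] P2: load  L2 | P0:I, P1:I, P2:E(80) | bus: BusRd
[7] P2: store L0 := 30 | P0:I, P1:I, P2:M(30) | bus: BusUpgr
[8] P1: load  L2 | P0:I, P1:S(80), P2:S(80) | bus: BusRd
[9] P0: store L0 := 49 | P0:M(49), P1:I, P2:I | bus: BusRdX,Flush
[10] P2: store L0 := 86 | P0:I, P1:I, P2:M(86) | bus: BusRdX,Flush
[11] P1: store L1 := 62 | P0:I, P1:M(62), P2:I | bus: BusRdX,Flush
[12] P0: load  L0 | P0:S(86), P1:I, P2:S(86) | bus: BusRd,Flush
[13] P0: store L2 := 42 | P0:M(42), P1:I, P2:I | bus: BusRdX
[14] P0: store L2 := 65 | P0:M(65), P1:I, P2:I | bus: none
[15] P2: load  L2 | P0:S(65), P1:I, P2:S(65) | bus: BusRd,Flush
[16] P0: store L0 := 90 | P0:M(90), P1:I, P2:I | bus: BusUpgr
[17] P1: store L2 := 78 | P0:I, P1:M(78), P2:I | bus: BusRdX
[18] P2: store L1 := 97 | P0:I, P1:I, P2:M(97) | bus: BusRdX,Flush
[19] P0: store L0 := 35 | P0:M(35), P1:I, P2:I | bus: none
[20] P0: load  L1 | P0:S(97), P1:I, P2:S(97) | bus: BusRd,Flush
[21] P0: load  L0 | P0:M(35), P1:I, P2:I | bus: none
[22] P2: store L0 := 73 | P0:I, P1:I, P2:M(73) | bus: BusRdX,Flush
[23] P2: store L0 := 10 | P0:I, P1:I, P2:M(10) | bus: none
[24] P2: store L0 := 99 | P0:I, P1:I, P2:M(99) | bus: none

state = S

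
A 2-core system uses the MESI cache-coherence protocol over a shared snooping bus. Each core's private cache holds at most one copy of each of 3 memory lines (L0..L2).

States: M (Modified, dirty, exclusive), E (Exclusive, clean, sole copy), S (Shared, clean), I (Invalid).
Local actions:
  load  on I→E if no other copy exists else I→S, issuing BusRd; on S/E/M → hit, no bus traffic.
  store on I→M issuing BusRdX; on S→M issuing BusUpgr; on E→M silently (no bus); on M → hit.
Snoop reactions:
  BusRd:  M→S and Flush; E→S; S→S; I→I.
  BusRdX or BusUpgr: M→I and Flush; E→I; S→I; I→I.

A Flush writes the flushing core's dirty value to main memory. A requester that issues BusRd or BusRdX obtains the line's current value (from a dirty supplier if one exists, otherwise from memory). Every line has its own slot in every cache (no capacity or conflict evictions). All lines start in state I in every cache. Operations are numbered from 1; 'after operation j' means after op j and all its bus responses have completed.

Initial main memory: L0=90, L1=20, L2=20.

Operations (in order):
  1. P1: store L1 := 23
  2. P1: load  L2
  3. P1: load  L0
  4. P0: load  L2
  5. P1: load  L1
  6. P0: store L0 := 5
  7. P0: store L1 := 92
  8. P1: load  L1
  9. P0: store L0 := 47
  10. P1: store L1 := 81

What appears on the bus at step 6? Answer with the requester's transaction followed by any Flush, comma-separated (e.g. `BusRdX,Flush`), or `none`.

  op1 P1: store L1 := 23 → I/M on L1; bus BusRdX; mem=20
  op2 P1: load  L2 → I/E on L2; bus BusRd; mem=20
  op3 P1: load  L0 → I/E on L0; bus BusRd; mem=90
  op4 P0: load  L2 → S/S on L2; bus BusRd; mem=20
  op5 P1: load  L1 → I/M on L1; bus (none); mem=20
  op6 P0: store L0 := 5 → M/I on L0; bus BusRdX; mem=90
  op7 P0: store L1 := 92 → M/I on L1; bus BusRdX Flush; mem=23
  op8 P1: load  L1 → S/S on L1; bus BusRd Flush; mem=92
  op9 P0: store L0 := 47 → M/I on L0; bus (none); mem=90
  op10 P1: store L1 := 81 → I/M on L1; bus BusUpgr; mem=92

bus = BusRdX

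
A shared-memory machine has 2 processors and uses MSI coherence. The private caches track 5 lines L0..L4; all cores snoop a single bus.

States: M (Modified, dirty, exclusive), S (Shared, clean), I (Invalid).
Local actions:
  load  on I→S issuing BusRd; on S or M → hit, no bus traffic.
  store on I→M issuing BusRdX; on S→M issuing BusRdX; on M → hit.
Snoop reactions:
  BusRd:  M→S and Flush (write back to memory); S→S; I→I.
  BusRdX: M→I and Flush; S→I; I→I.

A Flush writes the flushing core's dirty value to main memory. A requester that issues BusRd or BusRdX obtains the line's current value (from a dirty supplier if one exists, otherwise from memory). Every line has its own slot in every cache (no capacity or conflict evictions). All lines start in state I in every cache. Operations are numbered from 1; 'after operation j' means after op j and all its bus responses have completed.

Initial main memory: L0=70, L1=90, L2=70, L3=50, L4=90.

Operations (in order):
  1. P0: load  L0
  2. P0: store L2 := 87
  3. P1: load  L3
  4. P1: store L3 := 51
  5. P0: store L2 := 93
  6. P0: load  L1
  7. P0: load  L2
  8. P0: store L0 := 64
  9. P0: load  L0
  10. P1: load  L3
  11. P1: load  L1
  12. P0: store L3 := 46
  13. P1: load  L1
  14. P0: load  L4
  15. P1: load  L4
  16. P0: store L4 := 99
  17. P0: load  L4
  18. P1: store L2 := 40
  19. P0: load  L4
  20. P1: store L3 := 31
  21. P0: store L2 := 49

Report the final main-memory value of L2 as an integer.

  op1 P0: load  L0 → S/I on L0; bus BusRd; mem=70
  op2 P0: store L2 := 87 → M/I on L2; bus BusRdX; mem=70
  op3 P1: load  L3 → I/S on L3; bus BusRd; mem=50
  op4 P1: store L3 := 51 → I/M on L3; bus BusRdX; mem=50
  op5 P0: store L2 := 93 → M/I on L2; bus (none); mem=70
  op6 P0: load  L1 → S/I on L1; bus BusRd; mem=90
  op7 P0: load  L2 → M/I on L2; bus (none); mem=70
  op8 P0: store L0 := 64 → M/I on L0; bus BusRdX; mem=70
  op9 P0: load  L0 → M/I on L0; bus (none); mem=70
  op10 P1: load  L3 → I/M on L3; bus (none); mem=50
  op11 P1: load  L1 → S/S on L1; bus BusRd; mem=90
  op12 P0: store L3 := 46 → M/I on L3; bus BusRdX Flush; mem=51
  op13 P1: load  L1 → S/S on L1; bus (none); mem=90
  op14 P0: load  L4 → S/I on L4; bus BusRd; mem=90
  op15 P1: load  L4 → S/S on L4; bus BusRd; mem=90
  op16 P0: store L4 := 99 → M/I on L4; bus BusRdX; mem=90
  op17 P0: load  L4 → M/I on L4; bus (none); mem=90
  op18 P1: store L2 := 40 → I/M on L2; bus BusRdX Flush; mem=93
  op19 P0: load  L4 → M/I on L4; bus (none); mem=90
  op20 P1: store L3 := 31 → I/M on L3; bus BusRdX Flush; mem=46
  op21 P0: store L2 := 49 → M/I on L2; bus BusRdX Flush; mem=40

memory[L2] = 40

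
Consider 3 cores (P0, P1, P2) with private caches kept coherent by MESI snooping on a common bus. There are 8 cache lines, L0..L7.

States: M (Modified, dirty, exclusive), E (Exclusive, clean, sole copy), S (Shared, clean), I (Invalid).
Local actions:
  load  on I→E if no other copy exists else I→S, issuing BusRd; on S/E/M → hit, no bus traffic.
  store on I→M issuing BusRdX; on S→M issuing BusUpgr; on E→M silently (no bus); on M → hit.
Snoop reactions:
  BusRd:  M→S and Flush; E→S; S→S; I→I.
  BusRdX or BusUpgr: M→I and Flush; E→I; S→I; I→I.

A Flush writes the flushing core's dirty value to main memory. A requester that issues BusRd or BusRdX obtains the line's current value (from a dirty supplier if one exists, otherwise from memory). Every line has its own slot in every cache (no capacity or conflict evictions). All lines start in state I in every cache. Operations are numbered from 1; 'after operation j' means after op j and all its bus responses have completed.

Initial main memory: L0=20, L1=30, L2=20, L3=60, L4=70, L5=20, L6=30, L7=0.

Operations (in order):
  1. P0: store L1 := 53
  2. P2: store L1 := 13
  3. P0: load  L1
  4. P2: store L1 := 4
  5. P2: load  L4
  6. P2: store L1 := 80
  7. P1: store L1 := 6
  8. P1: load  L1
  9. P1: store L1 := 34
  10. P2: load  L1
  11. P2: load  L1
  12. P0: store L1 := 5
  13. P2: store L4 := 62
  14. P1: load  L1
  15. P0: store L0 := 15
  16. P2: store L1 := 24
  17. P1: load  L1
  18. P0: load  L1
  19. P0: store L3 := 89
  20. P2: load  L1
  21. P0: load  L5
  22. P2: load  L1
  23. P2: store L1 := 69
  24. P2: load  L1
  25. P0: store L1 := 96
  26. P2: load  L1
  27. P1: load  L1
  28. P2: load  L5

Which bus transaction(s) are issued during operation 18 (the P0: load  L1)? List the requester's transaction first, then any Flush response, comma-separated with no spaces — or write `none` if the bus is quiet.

step 1: P0: store L1 := 53  ⟶  MII  (L1)  txn=BusRdX  M[L1]=30
step 2: P2: store L1 := 13  ⟶  IIM  (L1)  txn=BusRdX+Flush  M[L1]=53
step 3: P0: load  L1  ⟶  SIS  (L1)  txn=BusRd+Flush  M[L1]=13
step 4: P2: store L1 := 4  ⟶  IIM  (L1)  txn=BusUpgr  M[L1]=13
step 5: P2: load  L4  ⟶  IIE  (L4)  txn=BusRd  M[L4]=70
step 6: P2: store L1 := 80  ⟶  IIM  (L1)  txn=∅  M[L1]=13
step 7: P1: store L1 := 6  ⟶  IMI  (L1)  txn=BusRdX+Flush  M[L1]=80
step 8: P1: load  L1  ⟶  IMI  (L1)  txn=∅  M[L1]=80
step 9: P1: store L1 := 34  ⟶  IMI  (L1)  txn=∅  M[L1]=80
step 10: P2: load  L1  ⟶  ISS  (L1)  txn=BusRd+Flush  M[L1]=34
step 11: P2: load  L1  ⟶  ISS  (L1)  txn=∅  M[L1]=34
step 12: P0: store L1 := 5  ⟶  MII  (L1)  txn=BusRdX  M[L1]=34
step 13: P2: store L4 := 62  ⟶  IIM  (L4)  txn=∅  M[L4]=70
step 14: P1: load  L1  ⟶  SSI  (L1)  txn=BusRd+Flush  M[L1]=5
step 15: P0: store L0 := 15  ⟶  MII  (L0)  txn=BusRdX  M[L0]=20
step 16: P2: store L1 := 24  ⟶  IIM  (L1)  txn=BusRdX  M[L1]=5
step 17: P1: load  L1  ⟶  ISS  (L1)  txn=BusRd+Flush  M[L1]=24
step 18: P0: load  L1  ⟶  SSS  (L1)  txn=BusRd  M[L1]=24
step 19: P0: store L3 := 89  ⟶  MII  (L3)  txn=BusRdX  M[L3]=60
step 20: P2: load  L1  ⟶  SSS  (L1)  txn=∅  M[L1]=24
step 21: P0: load  L5  ⟶  EII  (L5)  txn=BusRd  M[L5]=20
step 22: P2: load  L1  ⟶  SSS  (L1)  txn=∅  M[L1]=24
step 23: P2: store L1 := 69  ⟶  IIM  (L1)  txn=BusUpgr  M[L1]=24
step 24: P2: load  L1  ⟶  IIM  (L1)  txn=∅  M[L1]=24
step 25: P0: store L1 := 96  ⟶  MII  (L1)  txn=BusRdX+Flush  M[L1]=69
step 26: P2: load  L1  ⟶  SIS  (L1)  txn=BusRd+Flush  M[L1]=96
step 27: P1: load  L1  ⟶  SSS  (L1)  txn=BusRd  M[L1]=96
step 28: P2: load  L5  ⟶  SIS  (L5)  txn=BusRd  M[L5]=20

bus = BusRd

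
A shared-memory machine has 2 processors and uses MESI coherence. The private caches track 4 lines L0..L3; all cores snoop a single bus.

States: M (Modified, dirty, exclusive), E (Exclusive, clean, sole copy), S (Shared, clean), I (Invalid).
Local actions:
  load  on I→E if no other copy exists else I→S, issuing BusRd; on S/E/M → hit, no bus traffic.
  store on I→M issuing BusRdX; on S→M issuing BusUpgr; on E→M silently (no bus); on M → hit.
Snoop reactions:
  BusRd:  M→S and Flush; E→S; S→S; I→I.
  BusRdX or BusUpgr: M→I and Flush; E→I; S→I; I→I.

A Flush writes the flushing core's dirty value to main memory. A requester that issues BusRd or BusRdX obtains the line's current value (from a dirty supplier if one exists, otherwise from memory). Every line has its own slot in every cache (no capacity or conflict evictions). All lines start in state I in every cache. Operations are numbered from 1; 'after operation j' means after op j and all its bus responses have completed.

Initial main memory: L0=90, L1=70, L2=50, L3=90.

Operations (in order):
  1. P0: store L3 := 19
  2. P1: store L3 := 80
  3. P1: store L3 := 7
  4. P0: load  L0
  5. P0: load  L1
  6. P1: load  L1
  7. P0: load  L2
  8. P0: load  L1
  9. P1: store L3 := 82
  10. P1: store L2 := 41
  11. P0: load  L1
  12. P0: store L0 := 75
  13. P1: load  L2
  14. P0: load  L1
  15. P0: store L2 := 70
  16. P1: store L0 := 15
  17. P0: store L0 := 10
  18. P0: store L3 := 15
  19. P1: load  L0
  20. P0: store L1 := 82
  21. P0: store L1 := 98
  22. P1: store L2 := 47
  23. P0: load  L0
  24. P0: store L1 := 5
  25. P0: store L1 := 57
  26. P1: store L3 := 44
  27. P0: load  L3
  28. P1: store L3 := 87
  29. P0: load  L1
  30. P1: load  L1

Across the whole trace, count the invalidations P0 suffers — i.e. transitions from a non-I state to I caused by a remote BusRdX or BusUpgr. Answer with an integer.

[1] P0: store L3 := 19 | P0:M(19), P1:I | bus: BusRdX
[2] P1: store L3 := 80 | P0:I, P1:M(80) | bus: BusRdX,Flush
[3] P1: store L3 := 7 | P0:I, P1:M(7) | bus: none
[4] P0: load  L0 | P0:E(90), P1:I | bus: BusRd
[5] P0: load  L1 | P0:E(70), P1:I | bus: BusRd
[6] P1: load  L1 | P0:S(70), P1:S(70) | bus: BusRd
[7] P0: load  L2 | P0:E(50), P1:I | bus: BusRd
[8] P0: load  L1 | P0:S(70), P1:S(70) | bus: none
[9] P1: store L3 := 82 | P0:I, P1:M(82) | bus: none
[10] P1: store L2 := 41 | P0:I, P1:M(41) | bus: BusRdX
[11] P0: load  L1 | P0:S(70), P1:S(70) | bus: none
[12] P0: store L0 := 75 | P0:M(75), P1:I | bus: none
[13] P1: load  L2 | P0:I, P1:M(41) | bus: none
[14] P0: load  L1 | P0:S(70), P1:S(70) | bus: none
[15] P0: store L2 := 70 | P0:M(70), P1:I | bus: BusRdX,Flush
[16] P1: store L0 := 15 | P0:I, P1:M(15) | bus: BusRdX,Flush
[17] P0: store L0 := 10 | P0:M(10), P1:I | bus: BusRdX,Flush
[18] P0: store L3 := 15 | P0:M(15), P1:I | bus: BusRdX,Flush
[19] P1: load  L0 | P0:S(10), P1:S(10) | bus: BusRd,Flush
[20] P0: store L1 := 82 | P0:M(82), P1:I | bus: BusUpgr
[21] P0: store L1 := 98 | P0:M(98), P1:I | bus: none
[22] P1: store L2 := 47 | P0:I, P1:M(47) | bus: BusRdX,Flush
[23] P0: load  L0 | P0:S(10), P1:S(10) | bus: none
[24] P0: store L1 := 5 | P0:M(5), P1:I | bus: none
[25] P0: store L1 := 57 | P0:M(57), P1:I | bus: none
[26] P1: store L3 := 44 | P0:I, P1:M(44) | bus: BusRdX,Flush
[27] P0: load  L3 | P0:S(44), P1:S(44) | bus: BusRd,Flush
[28] P1: store L3 := 87 | P0:I, P1:M(87) | bus: BusUpgr
[29] P0: load  L1 | P0:M(57), P1:I | bus: none
[30] P1: load  L1 | P0:S(57), P1:S(57) | bus: BusRd,Flush

invalidations = 6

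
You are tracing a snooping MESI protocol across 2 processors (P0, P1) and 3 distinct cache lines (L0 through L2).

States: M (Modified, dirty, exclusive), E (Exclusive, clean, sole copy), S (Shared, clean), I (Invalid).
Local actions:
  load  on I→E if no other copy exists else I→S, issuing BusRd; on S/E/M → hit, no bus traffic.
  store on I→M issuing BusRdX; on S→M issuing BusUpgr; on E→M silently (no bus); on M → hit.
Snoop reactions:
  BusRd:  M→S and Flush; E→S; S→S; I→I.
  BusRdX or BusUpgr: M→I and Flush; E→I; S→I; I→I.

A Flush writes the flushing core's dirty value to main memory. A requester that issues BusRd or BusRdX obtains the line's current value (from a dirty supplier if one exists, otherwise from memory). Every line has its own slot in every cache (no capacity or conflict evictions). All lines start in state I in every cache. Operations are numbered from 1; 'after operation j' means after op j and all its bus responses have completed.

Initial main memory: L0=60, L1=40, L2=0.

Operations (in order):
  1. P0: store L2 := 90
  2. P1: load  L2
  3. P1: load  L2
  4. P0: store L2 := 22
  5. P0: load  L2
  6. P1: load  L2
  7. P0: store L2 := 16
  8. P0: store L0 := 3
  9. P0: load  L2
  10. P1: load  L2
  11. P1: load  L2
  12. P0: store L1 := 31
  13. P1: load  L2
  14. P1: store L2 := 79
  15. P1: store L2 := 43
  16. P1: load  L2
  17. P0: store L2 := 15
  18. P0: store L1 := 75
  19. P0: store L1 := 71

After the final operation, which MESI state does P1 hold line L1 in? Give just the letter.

step 1: P0: store L2 := 90  ⟶  MI  (L2)  txn=BusRdX  M[L2]=0
step 2: P1: load  L2  ⟶  SS  (L2)  txn=BusRd+Flush  M[L2]=90
step 3: P1: load  L2  ⟶  SS  (L2)  txn=∅  M[L2]=90
step 4: P0: store L2 := 22  ⟶  MI  (L2)  txn=BusUpgr  M[L2]=90
step 5: P0: load  L2  ⟶  MI  (L2)  txn=∅  M[L2]=90
step 6: P1: load  L2  ⟶  SS  (L2)  txn=BusRd+Flush  M[L2]=22
step 7: P0: store L2 := 16  ⟶  MI  (L2)  txn=BusUpgr  M[L2]=22
step 8: P0: store L0 := 3  ⟶  MI  (L0)  txn=BusRdX  M[L0]=60
step 9: P0: load  L2  ⟶  MI  (L2)  txn=∅  M[L2]=22
step 10: P1: load  L2  ⟶  SS  (L2)  txn=BusRd+Flush  M[L2]=16
step 11: P1: load  L2  ⟶  SS  (L2)  txn=∅  M[L2]=16
step 12: P0: store L1 := 31  ⟶  MI  (L1)  txn=BusRdX  M[L1]=40
step 13: P1: load  L2  ⟶  SS  (L2)  txn=∅  M[L2]=16
step 14: P1: store L2 := 79  ⟶  IM  (L2)  txn=BusUpgr  M[L2]=16
step 15: P1: store L2 := 43  ⟶  IM  (L2)  txn=∅  M[L2]=16
step 16: P1: load  L2  ⟶  IM  (L2)  txn=∅  M[L2]=16
step 17: P0: store L2 := 15  ⟶  MI  (L2)  txn=BusRdX+Flush  M[L2]=43
step 18: P0: store L1 := 75  ⟶  MI  (L1)  txn=∅  M[L1]=40
step 19: P0: store L1 := 71  ⟶  MI  (L1)  txn=∅  M[L1]=40

state = I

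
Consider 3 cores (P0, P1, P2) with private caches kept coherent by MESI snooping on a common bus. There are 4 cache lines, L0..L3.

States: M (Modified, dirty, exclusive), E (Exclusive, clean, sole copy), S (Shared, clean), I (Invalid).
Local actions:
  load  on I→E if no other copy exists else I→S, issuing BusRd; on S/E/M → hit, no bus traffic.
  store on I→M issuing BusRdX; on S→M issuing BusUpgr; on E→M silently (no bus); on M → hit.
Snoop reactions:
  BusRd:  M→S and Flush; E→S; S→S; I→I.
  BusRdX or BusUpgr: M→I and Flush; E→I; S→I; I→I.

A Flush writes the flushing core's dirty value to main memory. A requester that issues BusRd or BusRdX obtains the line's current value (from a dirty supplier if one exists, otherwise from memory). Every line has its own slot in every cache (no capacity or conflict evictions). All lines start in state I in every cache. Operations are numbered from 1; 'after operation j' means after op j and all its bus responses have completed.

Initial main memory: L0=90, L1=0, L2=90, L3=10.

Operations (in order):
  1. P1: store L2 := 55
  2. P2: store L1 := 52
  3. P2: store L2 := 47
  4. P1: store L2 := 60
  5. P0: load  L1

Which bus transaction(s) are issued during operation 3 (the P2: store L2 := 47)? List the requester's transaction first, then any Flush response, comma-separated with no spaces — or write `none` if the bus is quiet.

  op1 P1: store L2 := 55 → I/M/I on L2; bus BusRdX; mem=90
  op2 P2: store L1 := 52 → I/I/M on L1; bus BusRdX; mem=0
  op3 P2: store L2 := 47 → I/I/M on L2; bus BusRdX Flush; mem=55
  op4 P1: store L2 := 60 → I/M/I on L2; bus BusRdX Flush; mem=47
  op5 P0: load  L1 → S/I/S on L1; bus BusRd Flush; mem=52

bus = BusRdX,Flush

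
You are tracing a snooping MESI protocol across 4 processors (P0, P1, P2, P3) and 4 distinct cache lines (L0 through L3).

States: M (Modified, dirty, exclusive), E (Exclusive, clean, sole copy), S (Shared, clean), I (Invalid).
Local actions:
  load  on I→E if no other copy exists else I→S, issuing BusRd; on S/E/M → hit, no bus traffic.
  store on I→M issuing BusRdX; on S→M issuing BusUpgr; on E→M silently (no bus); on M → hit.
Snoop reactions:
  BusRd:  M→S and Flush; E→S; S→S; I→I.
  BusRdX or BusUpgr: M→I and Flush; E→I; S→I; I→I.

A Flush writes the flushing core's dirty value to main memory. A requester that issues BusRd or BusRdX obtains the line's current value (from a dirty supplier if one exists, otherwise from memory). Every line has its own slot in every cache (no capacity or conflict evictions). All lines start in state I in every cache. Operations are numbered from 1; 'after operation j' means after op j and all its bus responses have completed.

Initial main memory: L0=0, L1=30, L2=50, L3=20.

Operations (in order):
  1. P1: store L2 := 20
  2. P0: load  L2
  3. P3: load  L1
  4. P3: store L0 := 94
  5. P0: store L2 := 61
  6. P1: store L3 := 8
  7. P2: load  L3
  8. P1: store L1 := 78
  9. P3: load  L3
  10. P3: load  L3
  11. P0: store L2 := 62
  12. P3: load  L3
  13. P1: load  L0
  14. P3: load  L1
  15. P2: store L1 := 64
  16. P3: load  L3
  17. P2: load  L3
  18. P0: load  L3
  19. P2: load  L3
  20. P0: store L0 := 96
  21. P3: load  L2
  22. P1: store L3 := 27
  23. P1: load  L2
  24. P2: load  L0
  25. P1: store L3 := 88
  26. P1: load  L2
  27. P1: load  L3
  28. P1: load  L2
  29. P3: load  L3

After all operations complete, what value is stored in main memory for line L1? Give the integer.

  op1 P1: store L2 := 20 → I/M/I/I on L2; bus BusRdX; mem=50
  op2 P0: load  L2 → S/S/I/I on L2; bus BusRd Flush; mem=20
  op3 P3: load  L1 → I/I/I/E on L1; bus BusRd; mem=30
  op4 P3: store L0 := 94 → I/I/I/M on L0; bus BusRdX; mem=0
  op5 P0: store L2 := 61 → M/I/I/I on L2; bus BusUpgr; mem=20
  op6 P1: store L3 := 8 → I/M/I/I on L3; bus BusRdX; mem=20
  op7 P2: load  L3 → I/S/S/I on L3; bus BusRd Flush; mem=8
  op8 P1: store L1 := 78 → I/M/I/I on L1; bus BusRdX; mem=30
  op9 P3: load  L3 → I/S/S/S on L3; bus BusRd; mem=8
  op10 P3: load  L3 → I/S/S/S on L3; bus (none); mem=8
  op11 P0: store L2 := 62 → M/I/I/I on L2; bus (none); mem=20
  op12 P3: load  L3 → I/S/S/S on L3; bus (none); mem=8
  op13 P1: load  L0 → I/S/I/S on L0; bus BusRd Flush; mem=94
  op14 P3: load  L1 → I/S/I/S on L1; bus BusRd Flush; mem=78
  op15 P2: store L1 := 64 → I/I/M/I on L1; bus BusRdX; mem=78
  op16 P3: load  L3 → I/S/S/S on L3; bus (none); mem=8
  op17 P2: load  L3 → I/S/S/S on L3; bus (none); mem=8
  op18 P0: load  L3 → S/S/S/S on L3; bus BusRd; mem=8
  op19 P2: load  L3 → S/S/S/S on L3; bus (none); mem=8
  op20 P0: store L0 := 96 → M/I/I/I on L0; bus BusRdX; mem=94
  op21 P3: load  L2 → S/I/I/S on L2; bus BusRd Flush; mem=62
  op22 P1: store L3 := 27 → I/M/I/I on L3; bus BusUpgr; mem=8
  op23 P1: load  L2 → S/S/I/S on L2; bus BusRd; mem=62
  op24 P2: load  L0 → S/I/S/I on L0; bus BusRd Flush; mem=96
  op25 P1: store L3 := 88 → I/M/I/I on L3; bus (none); mem=8
  op26 P1: load  L2 → S/S/I/S on L2; bus (none); mem=62
  op27 P1: load  L3 → I/M/I/I on L3; bus (none); mem=8
  op28 P1: load  L2 → S/S/I/S on L2; bus (none); mem=62
  op29 P3: load  L3 → I/S/I/S on L3; bus BusRd Flush; mem=88

memory[L1] = 78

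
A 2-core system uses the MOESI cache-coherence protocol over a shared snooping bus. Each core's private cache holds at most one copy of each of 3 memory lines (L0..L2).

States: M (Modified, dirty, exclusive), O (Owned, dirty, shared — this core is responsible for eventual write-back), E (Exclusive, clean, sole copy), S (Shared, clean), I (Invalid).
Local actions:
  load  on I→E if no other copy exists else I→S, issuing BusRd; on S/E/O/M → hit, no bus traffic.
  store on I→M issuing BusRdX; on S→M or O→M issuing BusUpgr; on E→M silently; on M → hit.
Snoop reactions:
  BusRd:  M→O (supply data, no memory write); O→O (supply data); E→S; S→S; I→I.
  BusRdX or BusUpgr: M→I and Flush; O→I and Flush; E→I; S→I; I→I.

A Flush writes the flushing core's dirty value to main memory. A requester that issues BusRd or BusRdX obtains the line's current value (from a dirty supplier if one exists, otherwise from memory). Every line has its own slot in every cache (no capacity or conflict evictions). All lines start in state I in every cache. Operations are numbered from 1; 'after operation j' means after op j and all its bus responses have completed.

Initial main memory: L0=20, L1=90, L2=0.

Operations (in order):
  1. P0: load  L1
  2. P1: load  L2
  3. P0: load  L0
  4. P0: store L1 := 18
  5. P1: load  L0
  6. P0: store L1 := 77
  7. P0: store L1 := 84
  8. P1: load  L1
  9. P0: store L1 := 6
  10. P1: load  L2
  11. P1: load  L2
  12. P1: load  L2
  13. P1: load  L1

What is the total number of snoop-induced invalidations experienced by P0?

invalidations = 0

step 1: P0: load  L1  ⟶  EI  (L1)  txn=BusRd  M[L1]=90
step 2: P1: load  L2  ⟶  IE  (L2)  txn=BusRd  M[L2]=0
step 3: P0: load  L0  ⟶  EI  (L0)  txn=BusRd  M[L0]=20
step 4: P0: store L1 := 18  ⟶  MI  (L1)  txn=∅  M[L1]=90
step 5: P1: load  L0  ⟶  SS  (L0)  txn=BusRd  M[L0]=20
step 6: P0: store L1 := 77  ⟶  MI  (L1)  txn=∅  M[L1]=90
step 7: P0: store L1 := 84  ⟶  MI  (L1)  txn=∅  M[L1]=90
step 8: P1: load  L1  ⟶  OS  (L1)  txn=BusRd  M[L1]=90
step 9: P0: store L1 := 6  ⟶  MI  (L1)  txn=BusUpgr  M[L1]=90
step 10: P1: load  L2  ⟶  IE  (L2)  txn=∅  M[L2]=0
step 11: P1: load  L2  ⟶  IE  (L2)  txn=∅  M[L2]=0
step 12: P1: load  L2  ⟶  IE  (L2)  txn=∅  M[L2]=0
step 13: P1: load  L1  ⟶  OS  (L1)  txn=BusRd  M[L1]=90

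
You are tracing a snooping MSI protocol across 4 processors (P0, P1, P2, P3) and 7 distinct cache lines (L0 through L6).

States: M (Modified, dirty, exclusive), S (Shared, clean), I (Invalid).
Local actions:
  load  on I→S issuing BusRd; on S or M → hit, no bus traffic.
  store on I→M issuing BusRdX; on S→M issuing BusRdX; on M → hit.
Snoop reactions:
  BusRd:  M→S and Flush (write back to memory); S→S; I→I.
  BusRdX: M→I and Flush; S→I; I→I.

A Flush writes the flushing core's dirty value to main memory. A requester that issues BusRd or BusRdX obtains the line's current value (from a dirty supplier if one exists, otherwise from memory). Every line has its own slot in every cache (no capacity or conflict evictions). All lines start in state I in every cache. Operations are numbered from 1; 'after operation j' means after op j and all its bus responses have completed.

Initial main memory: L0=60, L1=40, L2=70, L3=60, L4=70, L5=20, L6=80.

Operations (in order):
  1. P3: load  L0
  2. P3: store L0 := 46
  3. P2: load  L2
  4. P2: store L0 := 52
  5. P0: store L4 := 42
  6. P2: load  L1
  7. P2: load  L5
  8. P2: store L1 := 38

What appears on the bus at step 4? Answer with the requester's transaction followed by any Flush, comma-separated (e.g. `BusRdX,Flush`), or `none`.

  op1 P3: load  L0 → I/I/I/S on L0; bus BusRd; mem=60
  op2 P3: store L0 := 46 → I/I/I/M on L0; bus BusRdX; mem=60
  op3 P2: load  L2 → I/I/S/I on L2; bus BusRd; mem=70
  op4 P2: store L0 := 52 → I/I/M/I on L0; bus BusRdX Flush; mem=46
  op5 P0: store L4 := 42 → M/I/I/I on L4; bus BusRdX; mem=70
  op6 P2: load  L1 → I/I/S/I on L1; bus BusRd; mem=40
  op7 P2: load  L5 → I/I/S/I on L5; bus BusRd; mem=20
  op8 P2: store L1 := 38 → I/I/M/I on L1; bus BusRdX; mem=40

bus = BusRdX,Flush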